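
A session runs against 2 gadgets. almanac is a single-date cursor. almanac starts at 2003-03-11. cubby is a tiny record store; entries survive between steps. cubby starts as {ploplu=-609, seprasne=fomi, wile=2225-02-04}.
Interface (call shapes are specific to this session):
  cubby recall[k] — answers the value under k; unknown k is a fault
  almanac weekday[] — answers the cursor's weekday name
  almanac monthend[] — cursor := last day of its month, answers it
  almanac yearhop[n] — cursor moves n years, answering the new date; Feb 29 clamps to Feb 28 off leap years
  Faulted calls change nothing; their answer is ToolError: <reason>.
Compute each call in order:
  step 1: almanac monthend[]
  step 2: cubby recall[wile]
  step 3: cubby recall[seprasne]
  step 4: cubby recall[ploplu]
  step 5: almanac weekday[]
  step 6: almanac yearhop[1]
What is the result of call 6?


I try almanac monthend, yielding 2003-03-31.
Then cubby recall on k='wile', and observe 2225-02-04.
Then cubby recall on k='seprasne', which returns fomi.
I try cubby recall on k='ploplu', giving -609.
Then almanac weekday(), which returns Monday.
Invoking almanac yearhop on n='1', and see 2004-03-31.

Answer: 2004-03-31


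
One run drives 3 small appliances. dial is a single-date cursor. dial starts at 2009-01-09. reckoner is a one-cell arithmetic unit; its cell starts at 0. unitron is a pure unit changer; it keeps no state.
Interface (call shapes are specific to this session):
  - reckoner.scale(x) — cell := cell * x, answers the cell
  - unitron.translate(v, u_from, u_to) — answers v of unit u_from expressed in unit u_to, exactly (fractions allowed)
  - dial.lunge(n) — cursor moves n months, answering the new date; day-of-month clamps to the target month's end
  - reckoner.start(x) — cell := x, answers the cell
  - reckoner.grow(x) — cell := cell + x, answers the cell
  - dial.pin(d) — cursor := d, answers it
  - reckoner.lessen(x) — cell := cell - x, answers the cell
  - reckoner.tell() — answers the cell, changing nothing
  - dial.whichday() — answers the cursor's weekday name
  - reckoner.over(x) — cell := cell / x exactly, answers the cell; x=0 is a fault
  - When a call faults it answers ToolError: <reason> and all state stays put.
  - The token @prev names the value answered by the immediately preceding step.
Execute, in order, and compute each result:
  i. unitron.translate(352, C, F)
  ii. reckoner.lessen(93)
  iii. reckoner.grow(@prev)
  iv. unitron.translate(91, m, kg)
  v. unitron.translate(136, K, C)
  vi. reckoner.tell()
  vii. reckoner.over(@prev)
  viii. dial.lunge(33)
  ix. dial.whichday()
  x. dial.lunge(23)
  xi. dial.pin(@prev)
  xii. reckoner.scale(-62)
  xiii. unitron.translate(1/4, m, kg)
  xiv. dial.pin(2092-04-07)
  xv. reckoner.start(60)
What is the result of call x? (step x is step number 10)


Answer: 2013-09-09

Derivation:
==> unitron.translate(v='352', u_from='C', u_to='F')
<== 3328/5
==> reckoner.lessen(x='93')
<== -93
==> reckoner.grow(x='@prev')
<== -186
==> unitron.translate(v='91', u_from='m', u_to='kg')
<== ToolError: incompatible units
==> unitron.translate(v='136', u_from='K', u_to='C')
<== -2743/20
==> reckoner.tell()
<== -186
==> reckoner.over(x='@prev')
<== 1
==> dial.lunge(n='33')
<== 2011-10-09
==> dial.whichday()
<== Sunday
==> dial.lunge(n='23')
<== 2013-09-09
==> dial.pin(d='@prev')
<== 2013-09-09
==> reckoner.scale(x='-62')
<== -62
==> unitron.translate(v='1/4', u_from='m', u_to='kg')
<== ToolError: incompatible units
==> dial.pin(d='2092-04-07')
<== 2092-04-07
==> reckoner.start(x='60')
<== 60


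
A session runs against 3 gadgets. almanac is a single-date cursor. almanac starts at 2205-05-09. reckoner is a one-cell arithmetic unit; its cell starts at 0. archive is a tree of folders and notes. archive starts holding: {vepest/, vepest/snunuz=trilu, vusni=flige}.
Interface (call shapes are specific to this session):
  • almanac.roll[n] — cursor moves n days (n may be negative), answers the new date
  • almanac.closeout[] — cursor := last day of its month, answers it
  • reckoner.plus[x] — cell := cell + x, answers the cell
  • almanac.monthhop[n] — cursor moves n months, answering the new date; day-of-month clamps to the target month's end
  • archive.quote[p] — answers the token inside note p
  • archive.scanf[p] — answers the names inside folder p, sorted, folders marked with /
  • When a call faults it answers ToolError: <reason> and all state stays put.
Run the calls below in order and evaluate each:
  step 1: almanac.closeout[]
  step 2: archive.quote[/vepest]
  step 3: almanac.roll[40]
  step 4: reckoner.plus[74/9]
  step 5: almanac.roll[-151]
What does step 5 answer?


>> closeout()
<< 2205-05-31
>> quote(p→/vepest)
<< ToolError: is a directory
>> roll(n→40)
<< 2205-07-10
>> plus(x→74/9)
<< 74/9
>> roll(n→-151)
<< 2205-02-09

Answer: 2205-02-09


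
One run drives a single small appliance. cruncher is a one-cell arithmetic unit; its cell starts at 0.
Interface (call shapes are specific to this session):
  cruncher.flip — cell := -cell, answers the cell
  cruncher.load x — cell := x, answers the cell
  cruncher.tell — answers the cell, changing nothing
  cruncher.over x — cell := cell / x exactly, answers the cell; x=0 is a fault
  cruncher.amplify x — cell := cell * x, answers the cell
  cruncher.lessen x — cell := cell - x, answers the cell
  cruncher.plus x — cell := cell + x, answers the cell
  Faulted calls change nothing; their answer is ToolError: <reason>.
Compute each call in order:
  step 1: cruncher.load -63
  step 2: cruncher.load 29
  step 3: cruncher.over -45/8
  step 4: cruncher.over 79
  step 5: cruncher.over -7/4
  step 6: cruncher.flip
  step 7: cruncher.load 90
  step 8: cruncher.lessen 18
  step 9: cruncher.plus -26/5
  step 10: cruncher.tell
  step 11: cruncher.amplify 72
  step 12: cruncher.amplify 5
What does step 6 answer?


Answer: -928/24885

Derivation:
·→ cruncher.load(x=-63)
·← -63
·→ cruncher.load(x=29)
·← 29
·→ cruncher.over(x=-45/8)
·← -232/45
·→ cruncher.over(x=79)
·← -232/3555
·→ cruncher.over(x=-7/4)
·← 928/24885
·→ cruncher.flip()
·← -928/24885
·→ cruncher.load(x=90)
·← 90
·→ cruncher.lessen(x=18)
·← 72
·→ cruncher.plus(x=-26/5)
·← 334/5
·→ cruncher.tell()
·← 334/5
·→ cruncher.amplify(x=72)
·← 24048/5
·→ cruncher.amplify(x=5)
·← 24048


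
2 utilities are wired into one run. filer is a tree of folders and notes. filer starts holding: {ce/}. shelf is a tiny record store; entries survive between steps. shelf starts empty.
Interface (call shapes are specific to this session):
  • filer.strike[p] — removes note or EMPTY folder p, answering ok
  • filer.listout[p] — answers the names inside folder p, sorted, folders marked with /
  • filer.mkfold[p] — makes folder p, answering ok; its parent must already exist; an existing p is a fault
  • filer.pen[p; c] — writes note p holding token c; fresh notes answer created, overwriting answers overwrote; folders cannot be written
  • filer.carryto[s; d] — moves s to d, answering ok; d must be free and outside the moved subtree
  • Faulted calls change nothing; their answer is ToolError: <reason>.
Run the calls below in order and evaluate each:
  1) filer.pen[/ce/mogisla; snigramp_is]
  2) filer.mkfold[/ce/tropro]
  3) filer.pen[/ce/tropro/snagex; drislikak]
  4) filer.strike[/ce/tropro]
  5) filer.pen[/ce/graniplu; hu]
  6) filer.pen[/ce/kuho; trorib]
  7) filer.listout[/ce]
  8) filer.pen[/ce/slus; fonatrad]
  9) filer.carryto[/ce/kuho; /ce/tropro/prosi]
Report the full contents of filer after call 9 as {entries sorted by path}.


Answer: {ce/, ce/graniplu=hu, ce/mogisla=snigramp_is, ce/slus=fonatrad, ce/tropro/, ce/tropro/prosi=trorib, ce/tropro/snagex=drislikak}

Derivation:
·→ pen(p=/ce/mogisla, c=snigramp_is)
·← created
·→ mkfold(p=/ce/tropro)
·← ok
·→ pen(p=/ce/tropro/snagex, c=drislikak)
·← created
·→ strike(p=/ce/tropro)
·← ToolError: not empty
·→ pen(p=/ce/graniplu, c=hu)
·← created
·→ pen(p=/ce/kuho, c=trorib)
·← created
·→ listout(p=/ce)
·← [graniplu, kuho, mogisla, tropro/]
·→ pen(p=/ce/slus, c=fonatrad)
·← created
·→ carryto(s=/ce/kuho, d=/ce/tropro/prosi)
·← ok


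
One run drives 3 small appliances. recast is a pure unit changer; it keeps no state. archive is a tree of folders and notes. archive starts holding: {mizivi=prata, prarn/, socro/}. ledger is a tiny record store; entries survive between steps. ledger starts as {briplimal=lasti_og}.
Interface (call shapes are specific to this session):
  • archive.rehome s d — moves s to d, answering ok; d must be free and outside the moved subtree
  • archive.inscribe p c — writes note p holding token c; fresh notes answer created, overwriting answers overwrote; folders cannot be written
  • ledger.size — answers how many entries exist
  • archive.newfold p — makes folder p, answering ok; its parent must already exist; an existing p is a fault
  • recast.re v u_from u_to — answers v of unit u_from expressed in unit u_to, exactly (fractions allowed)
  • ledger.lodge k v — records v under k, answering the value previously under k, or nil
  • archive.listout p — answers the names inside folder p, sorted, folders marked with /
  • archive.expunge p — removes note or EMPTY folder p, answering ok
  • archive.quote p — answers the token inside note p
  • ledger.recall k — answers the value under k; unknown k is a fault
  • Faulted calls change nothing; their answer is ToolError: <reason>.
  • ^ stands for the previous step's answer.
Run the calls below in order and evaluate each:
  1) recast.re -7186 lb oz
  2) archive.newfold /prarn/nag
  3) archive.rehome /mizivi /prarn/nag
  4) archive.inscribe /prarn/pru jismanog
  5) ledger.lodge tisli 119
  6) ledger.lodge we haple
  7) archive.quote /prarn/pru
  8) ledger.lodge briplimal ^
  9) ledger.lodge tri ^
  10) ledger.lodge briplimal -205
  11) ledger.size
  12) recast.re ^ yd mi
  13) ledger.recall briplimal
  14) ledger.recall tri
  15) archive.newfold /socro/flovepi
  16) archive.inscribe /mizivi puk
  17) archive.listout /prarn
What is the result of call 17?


# 1. recast.re(v→-7186, u_from→lb, u_to→oz) ~> -114976
# 2. archive.newfold(p→/prarn/nag) ~> ok
# 3. archive.rehome(s→/mizivi, d→/prarn/nag) ~> ToolError: exists
# 4. archive.inscribe(p→/prarn/pru, c→jismanog) ~> created
# 5. ledger.lodge(k→tisli, v→119) ~> nil
# 6. ledger.lodge(k→we, v→haple) ~> nil
# 7. archive.quote(p→/prarn/pru) ~> jismanog
# 8. ledger.lodge(k→briplimal, v→^) ~> lasti_og
# 9. ledger.lodge(k→tri, v→^) ~> nil
# 10. ledger.lodge(k→briplimal, v→-205) ~> jismanog
# 11. ledger.size() ~> 4
# 12. recast.re(v→^, u_from→yd, u_to→mi) ~> 1/440
# 13. ledger.recall(k→briplimal) ~> -205
# 14. ledger.recall(k→tri) ~> lasti_og
# 15. archive.newfold(p→/socro/flovepi) ~> ok
# 16. archive.inscribe(p→/mizivi, c→puk) ~> overwrote
# 17. archive.listout(p→/prarn) ~> [nag/, pru]

Answer: [nag/, pru]


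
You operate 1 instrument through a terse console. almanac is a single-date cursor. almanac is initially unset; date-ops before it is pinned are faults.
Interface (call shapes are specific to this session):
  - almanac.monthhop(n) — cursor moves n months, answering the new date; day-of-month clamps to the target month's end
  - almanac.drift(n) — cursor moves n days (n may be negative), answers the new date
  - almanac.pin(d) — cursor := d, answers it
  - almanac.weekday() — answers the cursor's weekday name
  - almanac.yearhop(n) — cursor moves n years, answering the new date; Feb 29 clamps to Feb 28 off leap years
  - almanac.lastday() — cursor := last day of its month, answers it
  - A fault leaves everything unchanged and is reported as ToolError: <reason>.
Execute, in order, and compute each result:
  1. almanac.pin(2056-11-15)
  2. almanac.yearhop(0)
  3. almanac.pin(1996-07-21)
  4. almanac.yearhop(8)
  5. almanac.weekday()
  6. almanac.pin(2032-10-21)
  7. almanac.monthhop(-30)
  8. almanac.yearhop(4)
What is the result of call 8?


Answer: 2034-04-21

Derivation:
>> pin(2056-11-15)
<< 2056-11-15
>> yearhop(0)
<< 2056-11-15
>> pin(1996-07-21)
<< 1996-07-21
>> yearhop(8)
<< 2004-07-21
>> weekday()
<< Wednesday
>> pin(2032-10-21)
<< 2032-10-21
>> monthhop(-30)
<< 2030-04-21
>> yearhop(4)
<< 2034-04-21


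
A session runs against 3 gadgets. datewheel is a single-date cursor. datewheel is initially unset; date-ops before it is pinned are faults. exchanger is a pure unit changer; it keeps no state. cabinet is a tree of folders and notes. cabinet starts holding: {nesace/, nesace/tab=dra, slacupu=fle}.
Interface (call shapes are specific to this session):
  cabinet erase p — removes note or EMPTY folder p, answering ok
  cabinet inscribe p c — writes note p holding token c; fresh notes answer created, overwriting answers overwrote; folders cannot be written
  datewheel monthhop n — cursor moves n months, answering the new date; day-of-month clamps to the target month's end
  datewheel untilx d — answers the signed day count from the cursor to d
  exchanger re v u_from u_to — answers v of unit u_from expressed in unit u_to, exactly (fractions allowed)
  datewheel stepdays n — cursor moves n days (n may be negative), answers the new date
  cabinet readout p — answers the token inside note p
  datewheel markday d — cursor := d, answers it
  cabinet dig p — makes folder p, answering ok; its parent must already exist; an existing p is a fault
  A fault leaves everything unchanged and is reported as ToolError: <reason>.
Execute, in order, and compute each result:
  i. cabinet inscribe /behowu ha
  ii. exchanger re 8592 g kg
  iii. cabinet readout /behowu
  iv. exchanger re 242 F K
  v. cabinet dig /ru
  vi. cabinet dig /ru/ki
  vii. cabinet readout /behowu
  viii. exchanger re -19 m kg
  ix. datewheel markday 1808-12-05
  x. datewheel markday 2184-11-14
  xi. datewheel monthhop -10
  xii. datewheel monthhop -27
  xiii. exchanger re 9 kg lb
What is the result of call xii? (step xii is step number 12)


Invoking cabinet inscribe on p='/behowu', c='ha', and observe created.
I invoke exchanger re on v='8592', u_from='g', u_to='kg', → 1074/125.
Then cabinet readout on p='/behowu', which returns ha.
I invoke exchanger re on v='242', u_from='F', u_to='K', — result: 23389/60.
I call cabinet dig on p='/ru', yielding ok.
I call cabinet dig on p='/ru/ki', — result: ok.
I call cabinet readout on p='/behowu', and observe ha.
I try exchanger re on v='-19', u_from='m', u_to='kg', — result: ToolError: incompatible units.
Using datewheel markday on d='1808-12-05', and observe 1808-12-05.
Calling datewheel markday on d='2184-11-14', and observe 2184-11-14.
I try datewheel monthhop on n='-10': 2184-01-14.
I invoke datewheel monthhop on n='-27', yielding 2181-10-14.
Next I call exchanger re on v='9', u_from='kg', u_to='lb', → 900000000/45359237.

Answer: 2181-10-14


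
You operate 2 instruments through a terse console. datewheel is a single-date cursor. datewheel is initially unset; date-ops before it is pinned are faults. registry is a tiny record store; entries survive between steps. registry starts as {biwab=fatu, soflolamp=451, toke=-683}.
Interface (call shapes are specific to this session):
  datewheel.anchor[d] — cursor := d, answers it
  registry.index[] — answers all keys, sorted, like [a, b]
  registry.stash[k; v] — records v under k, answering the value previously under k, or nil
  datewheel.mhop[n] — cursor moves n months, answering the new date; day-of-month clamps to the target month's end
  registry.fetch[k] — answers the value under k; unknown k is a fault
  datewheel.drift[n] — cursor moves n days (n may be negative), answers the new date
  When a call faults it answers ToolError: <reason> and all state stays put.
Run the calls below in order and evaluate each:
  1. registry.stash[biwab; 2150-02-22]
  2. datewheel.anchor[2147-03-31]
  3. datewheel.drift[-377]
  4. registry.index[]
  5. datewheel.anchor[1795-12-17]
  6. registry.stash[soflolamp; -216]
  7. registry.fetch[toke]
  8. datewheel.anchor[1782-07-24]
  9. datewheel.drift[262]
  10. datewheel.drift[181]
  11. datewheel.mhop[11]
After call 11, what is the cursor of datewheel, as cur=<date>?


Then registry.stash(k='biwab', v='2150-02-22'): fatu.
Next I call datewheel.anchor(d='2147-03-31'): 2147-03-31.
I invoke datewheel.drift(n='-377'), giving 2146-03-19.
Next I call registry.index, → [biwab, soflolamp, toke].
Calling datewheel.anchor(d='1795-12-17'), and see 1795-12-17.
I run registry.stash(k='soflolamp', v='-216'), which returns 451.
I call registry.fetch(k='toke'), yielding -683.
Using datewheel.anchor(d='1782-07-24'), — result: 1782-07-24.
Now I run datewheel.drift(n='262'), which returns 1783-04-12.
Using datewheel.drift(n='181'): 1783-10-10.
Calling datewheel.mhop(n='11'), which returns 1784-09-10.

Answer: cur=1784-09-10


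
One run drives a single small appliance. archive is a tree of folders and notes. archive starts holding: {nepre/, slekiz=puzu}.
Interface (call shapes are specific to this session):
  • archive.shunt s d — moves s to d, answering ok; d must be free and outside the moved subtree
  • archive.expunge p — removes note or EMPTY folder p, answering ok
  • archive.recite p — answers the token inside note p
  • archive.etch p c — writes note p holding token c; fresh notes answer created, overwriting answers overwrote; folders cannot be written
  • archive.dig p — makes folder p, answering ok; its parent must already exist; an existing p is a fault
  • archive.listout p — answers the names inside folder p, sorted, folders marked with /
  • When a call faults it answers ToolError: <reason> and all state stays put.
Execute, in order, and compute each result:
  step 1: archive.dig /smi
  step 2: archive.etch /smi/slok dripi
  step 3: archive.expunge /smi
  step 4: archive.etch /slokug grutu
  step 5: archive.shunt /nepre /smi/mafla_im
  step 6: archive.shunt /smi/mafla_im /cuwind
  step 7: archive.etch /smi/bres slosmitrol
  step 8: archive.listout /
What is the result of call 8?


Invoking archive.dig using p→/smi, giving ok.
I call archive.etch using p→/smi/slok, c→dripi, — result: created.
I try archive.expunge using p→/smi, → ToolError: not empty.
I call archive.etch using p→/slokug, c→grutu, yielding created.
Using archive.shunt using s→/nepre, d→/smi/mafla_im, → ok.
Then archive.shunt using s→/smi/mafla_im, d→/cuwind, → ok.
Then archive.etch using p→/smi/bres, c→slosmitrol, giving created.
Invoking archive.listout using p→/, which returns [cuwind/, slekiz, slokug, smi/].

Answer: [cuwind/, slekiz, slokug, smi/]


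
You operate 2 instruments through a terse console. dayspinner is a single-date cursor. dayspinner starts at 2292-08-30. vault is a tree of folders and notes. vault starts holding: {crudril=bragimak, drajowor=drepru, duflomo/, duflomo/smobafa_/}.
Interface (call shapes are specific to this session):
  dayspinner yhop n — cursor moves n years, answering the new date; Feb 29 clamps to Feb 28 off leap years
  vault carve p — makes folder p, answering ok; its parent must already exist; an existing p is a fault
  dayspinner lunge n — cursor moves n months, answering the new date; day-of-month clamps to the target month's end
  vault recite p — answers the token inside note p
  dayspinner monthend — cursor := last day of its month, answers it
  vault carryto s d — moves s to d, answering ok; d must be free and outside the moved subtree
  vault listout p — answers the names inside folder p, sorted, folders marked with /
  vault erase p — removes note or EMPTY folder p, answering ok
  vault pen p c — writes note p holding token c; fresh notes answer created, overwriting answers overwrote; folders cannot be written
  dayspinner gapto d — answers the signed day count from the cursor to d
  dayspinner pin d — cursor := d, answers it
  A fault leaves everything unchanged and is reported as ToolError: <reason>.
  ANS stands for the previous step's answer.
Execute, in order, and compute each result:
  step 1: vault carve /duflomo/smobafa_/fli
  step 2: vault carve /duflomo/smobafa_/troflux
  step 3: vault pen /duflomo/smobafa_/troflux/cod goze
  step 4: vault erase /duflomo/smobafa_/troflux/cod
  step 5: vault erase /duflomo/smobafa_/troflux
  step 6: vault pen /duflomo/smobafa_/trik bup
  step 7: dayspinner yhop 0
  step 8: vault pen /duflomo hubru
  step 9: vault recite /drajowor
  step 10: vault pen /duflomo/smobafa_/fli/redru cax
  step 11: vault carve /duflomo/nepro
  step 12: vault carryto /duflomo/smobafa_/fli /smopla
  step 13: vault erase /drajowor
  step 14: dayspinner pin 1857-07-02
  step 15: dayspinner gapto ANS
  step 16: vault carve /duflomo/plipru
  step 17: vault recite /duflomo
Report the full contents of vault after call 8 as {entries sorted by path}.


→ vault carve(p=/duflomo/smobafa_/fli)
← ok
→ vault carve(p=/duflomo/smobafa_/troflux)
← ok
→ vault pen(p=/duflomo/smobafa_/troflux/cod, c=goze)
← created
→ vault erase(p=/duflomo/smobafa_/troflux/cod)
← ok
→ vault erase(p=/duflomo/smobafa_/troflux)
← ok
→ vault pen(p=/duflomo/smobafa_/trik, c=bup)
← created
→ dayspinner yhop(n=0)
← 2292-08-30
→ vault pen(p=/duflomo, c=hubru)
← ToolError: is a directory
→ vault recite(p=/drajowor)
← drepru
→ vault pen(p=/duflomo/smobafa_/fli/redru, c=cax)
← created
→ vault carve(p=/duflomo/nepro)
← ok
→ vault carryto(s=/duflomo/smobafa_/fli, d=/smopla)
← ok
→ vault erase(p=/drajowor)
← ok
→ dayspinner pin(d=1857-07-02)
← 1857-07-02
→ dayspinner gapto(d=ANS)
← 0
→ vault carve(p=/duflomo/plipru)
← ok
→ vault recite(p=/duflomo)
← ToolError: is a directory

Answer: {crudril=bragimak, drajowor=drepru, duflomo/, duflomo/smobafa_/, duflomo/smobafa_/fli/, duflomo/smobafa_/trik=bup}


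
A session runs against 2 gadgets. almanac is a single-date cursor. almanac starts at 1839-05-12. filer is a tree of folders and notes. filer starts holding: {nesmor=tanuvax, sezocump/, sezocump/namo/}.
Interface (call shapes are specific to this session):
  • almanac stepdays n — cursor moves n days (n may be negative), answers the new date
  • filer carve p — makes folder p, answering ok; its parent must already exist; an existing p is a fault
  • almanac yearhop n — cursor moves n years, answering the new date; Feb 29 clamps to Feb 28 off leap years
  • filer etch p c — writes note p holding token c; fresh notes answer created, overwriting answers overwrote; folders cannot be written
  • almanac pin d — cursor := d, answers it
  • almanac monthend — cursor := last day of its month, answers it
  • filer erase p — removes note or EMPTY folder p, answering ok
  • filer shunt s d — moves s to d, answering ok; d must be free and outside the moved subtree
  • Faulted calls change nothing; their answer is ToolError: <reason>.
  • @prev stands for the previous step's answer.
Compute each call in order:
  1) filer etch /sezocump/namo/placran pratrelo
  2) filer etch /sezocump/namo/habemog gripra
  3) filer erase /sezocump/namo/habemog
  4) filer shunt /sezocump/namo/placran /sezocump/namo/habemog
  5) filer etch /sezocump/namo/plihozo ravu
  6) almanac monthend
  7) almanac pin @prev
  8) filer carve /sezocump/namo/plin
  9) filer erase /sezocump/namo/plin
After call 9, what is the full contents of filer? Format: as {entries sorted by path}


I run filer etch with p='/sezocump/namo/placran', c='pratrelo', which returns created.
Calling filer etch with p='/sezocump/namo/habemog', c='gripra', and see created.
Calling filer erase with p='/sezocump/namo/habemog', yielding ok.
Calling filer shunt with s='/sezocump/namo/placran', d='/sezocump/namo/habemog', which returns ok.
I run filer etch with p='/sezocump/namo/plihozo', c='ravu', which returns created.
Calling almanac monthend(), yielding 1839-05-31.
I use almanac pin with d='@prev', and observe 1839-05-31.
I use filer carve with p='/sezocump/namo/plin', and see ok.
I use filer erase with p='/sezocump/namo/plin', and observe ok.

Answer: {nesmor=tanuvax, sezocump/, sezocump/namo/, sezocump/namo/habemog=pratrelo, sezocump/namo/plihozo=ravu}


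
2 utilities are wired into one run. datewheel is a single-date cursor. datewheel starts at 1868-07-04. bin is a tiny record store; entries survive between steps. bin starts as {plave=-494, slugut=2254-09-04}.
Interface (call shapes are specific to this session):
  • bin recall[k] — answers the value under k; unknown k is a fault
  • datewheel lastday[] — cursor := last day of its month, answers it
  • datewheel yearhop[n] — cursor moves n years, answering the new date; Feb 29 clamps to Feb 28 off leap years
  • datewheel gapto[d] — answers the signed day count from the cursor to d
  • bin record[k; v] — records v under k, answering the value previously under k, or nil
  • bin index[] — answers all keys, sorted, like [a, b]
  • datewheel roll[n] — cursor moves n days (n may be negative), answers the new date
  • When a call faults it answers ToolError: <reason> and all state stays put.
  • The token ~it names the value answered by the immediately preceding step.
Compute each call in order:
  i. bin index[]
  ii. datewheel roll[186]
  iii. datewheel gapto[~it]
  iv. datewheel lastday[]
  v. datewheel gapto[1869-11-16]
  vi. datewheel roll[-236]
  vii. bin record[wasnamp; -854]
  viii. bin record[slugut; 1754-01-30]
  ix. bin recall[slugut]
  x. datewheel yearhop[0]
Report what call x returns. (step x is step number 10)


Then bin index, and observe [plave, slugut].
I call datewheel roll using n='186', → 1869-01-06.
Invoking datewheel gapto using d='~it', — result: 0.
Using datewheel lastday(), giving 1869-01-31.
Now I run datewheel gapto using d='1869-11-16', and observe 289.
I run datewheel roll using n='-236', which returns 1868-06-09.
Calling bin record using k='wasnamp', v='-854': nil.
Then bin record using k='slugut', v='1754-01-30': 2254-09-04.
I invoke bin recall using k='slugut', → 1754-01-30.
I use datewheel yearhop using n='0', and see 1868-06-09.

Answer: 1868-06-09


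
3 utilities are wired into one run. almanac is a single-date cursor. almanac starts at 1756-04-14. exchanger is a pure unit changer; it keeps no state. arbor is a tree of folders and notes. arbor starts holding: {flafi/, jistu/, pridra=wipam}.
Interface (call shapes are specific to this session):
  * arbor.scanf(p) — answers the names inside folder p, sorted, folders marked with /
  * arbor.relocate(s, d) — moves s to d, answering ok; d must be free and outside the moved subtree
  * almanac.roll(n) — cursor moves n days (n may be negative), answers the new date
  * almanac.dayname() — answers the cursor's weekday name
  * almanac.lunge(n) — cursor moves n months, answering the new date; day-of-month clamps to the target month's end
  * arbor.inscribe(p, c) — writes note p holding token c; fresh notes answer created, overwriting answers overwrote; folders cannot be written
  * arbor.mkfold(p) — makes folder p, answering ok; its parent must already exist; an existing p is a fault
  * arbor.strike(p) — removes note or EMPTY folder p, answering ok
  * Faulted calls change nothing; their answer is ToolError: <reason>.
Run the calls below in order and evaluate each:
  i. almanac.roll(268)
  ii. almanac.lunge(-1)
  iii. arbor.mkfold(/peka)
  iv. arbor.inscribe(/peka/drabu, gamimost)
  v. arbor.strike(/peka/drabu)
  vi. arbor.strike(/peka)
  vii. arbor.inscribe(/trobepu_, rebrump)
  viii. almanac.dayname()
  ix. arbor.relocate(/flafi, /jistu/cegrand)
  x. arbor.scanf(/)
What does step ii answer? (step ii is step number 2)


>> roll(n=268)
<< 1757-01-07
>> lunge(n=-1)
<< 1756-12-07
>> mkfold(p=/peka)
<< ok
>> inscribe(p=/peka/drabu, c=gamimost)
<< created
>> strike(p=/peka/drabu)
<< ok
>> strike(p=/peka)
<< ok
>> inscribe(p=/trobepu_, c=rebrump)
<< created
>> dayname()
<< Tuesday
>> relocate(s=/flafi, d=/jistu/cegrand)
<< ok
>> scanf(p=/)
<< [jistu/, pridra, trobepu_]

Answer: 1756-12-07


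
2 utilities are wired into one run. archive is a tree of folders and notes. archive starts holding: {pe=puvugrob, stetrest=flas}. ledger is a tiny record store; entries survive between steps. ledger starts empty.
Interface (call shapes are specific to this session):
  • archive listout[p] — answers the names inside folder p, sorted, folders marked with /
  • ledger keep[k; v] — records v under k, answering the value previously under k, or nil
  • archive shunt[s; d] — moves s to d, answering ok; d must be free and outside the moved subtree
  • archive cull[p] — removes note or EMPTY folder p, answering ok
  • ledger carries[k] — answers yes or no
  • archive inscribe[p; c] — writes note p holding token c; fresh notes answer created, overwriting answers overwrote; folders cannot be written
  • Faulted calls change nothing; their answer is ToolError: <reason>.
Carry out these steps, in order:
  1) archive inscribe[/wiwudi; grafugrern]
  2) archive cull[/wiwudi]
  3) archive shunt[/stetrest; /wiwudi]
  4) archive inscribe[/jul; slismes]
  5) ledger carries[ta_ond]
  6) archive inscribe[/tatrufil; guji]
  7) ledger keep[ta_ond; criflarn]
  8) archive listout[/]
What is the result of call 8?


$ archive inscribe p='/wiwudi' c='grafugrern'
  created
$ archive cull p='/wiwudi'
  ok
$ archive shunt s='/stetrest' d='/wiwudi'
  ok
$ archive inscribe p='/jul' c='slismes'
  created
$ ledger carries k='ta_ond'
  no
$ archive inscribe p='/tatrufil' c='guji'
  created
$ ledger keep k='ta_ond' v='criflarn'
  nil
$ archive listout p='/'
  [jul, pe, tatrufil, wiwudi]

Answer: [jul, pe, tatrufil, wiwudi]


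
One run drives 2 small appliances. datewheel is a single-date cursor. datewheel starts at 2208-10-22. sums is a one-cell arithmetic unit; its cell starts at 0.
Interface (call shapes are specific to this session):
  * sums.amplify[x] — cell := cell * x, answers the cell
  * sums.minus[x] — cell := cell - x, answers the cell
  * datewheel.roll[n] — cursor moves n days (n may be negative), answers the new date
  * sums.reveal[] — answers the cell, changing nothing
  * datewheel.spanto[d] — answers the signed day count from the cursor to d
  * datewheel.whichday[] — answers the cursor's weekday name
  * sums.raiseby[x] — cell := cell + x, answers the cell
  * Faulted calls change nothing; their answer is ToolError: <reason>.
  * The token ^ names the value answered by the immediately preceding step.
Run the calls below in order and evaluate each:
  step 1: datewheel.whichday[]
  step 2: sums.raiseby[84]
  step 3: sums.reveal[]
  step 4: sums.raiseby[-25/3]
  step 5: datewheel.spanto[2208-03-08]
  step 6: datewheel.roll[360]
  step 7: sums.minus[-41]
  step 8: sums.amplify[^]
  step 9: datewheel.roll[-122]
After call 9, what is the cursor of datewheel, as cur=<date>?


Answer: cur=2209-06-17

Derivation:
% datewheel.whichday
[out] Saturday
% sums.raiseby x: 84
[out] 84
% sums.reveal
[out] 84
% sums.raiseby x: -25/3
[out] 227/3
% datewheel.spanto d: 2208-03-08
[out] -228
% datewheel.roll n: 360
[out] 2209-10-17
% sums.minus x: -41
[out] 350/3
% sums.amplify x: ^
[out] 122500/9
% datewheel.roll n: -122
[out] 2209-06-17


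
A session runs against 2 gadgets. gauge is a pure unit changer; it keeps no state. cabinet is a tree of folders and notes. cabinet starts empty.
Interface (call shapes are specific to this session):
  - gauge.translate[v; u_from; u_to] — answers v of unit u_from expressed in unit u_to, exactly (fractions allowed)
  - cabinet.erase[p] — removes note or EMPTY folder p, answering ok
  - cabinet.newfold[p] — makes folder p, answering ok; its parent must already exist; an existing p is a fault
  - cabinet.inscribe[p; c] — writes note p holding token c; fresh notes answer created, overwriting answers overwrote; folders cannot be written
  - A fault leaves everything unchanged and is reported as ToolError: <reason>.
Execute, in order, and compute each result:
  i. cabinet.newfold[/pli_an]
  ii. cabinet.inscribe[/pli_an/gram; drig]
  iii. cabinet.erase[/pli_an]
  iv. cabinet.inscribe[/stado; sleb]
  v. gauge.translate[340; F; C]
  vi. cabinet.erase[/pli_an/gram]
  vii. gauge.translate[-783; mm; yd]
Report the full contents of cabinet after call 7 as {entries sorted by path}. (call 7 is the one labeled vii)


Answer: {pli_an/, stado=sleb}

Derivation:
-- 1. cabinet.newfold(p=/pli_an) -> ok
-- 2. cabinet.inscribe(p=/pli_an/gram, c=drig) -> created
-- 3. cabinet.erase(p=/pli_an) -> ToolError: not empty
-- 4. cabinet.inscribe(p=/stado, c=sleb) -> created
-- 5. gauge.translate(v=340, u_from=F, u_to=C) -> 1540/9
-- 6. cabinet.erase(p=/pli_an/gram) -> ok
-- 7. gauge.translate(v=-783, u_from=mm, u_to=yd) -> -435/508


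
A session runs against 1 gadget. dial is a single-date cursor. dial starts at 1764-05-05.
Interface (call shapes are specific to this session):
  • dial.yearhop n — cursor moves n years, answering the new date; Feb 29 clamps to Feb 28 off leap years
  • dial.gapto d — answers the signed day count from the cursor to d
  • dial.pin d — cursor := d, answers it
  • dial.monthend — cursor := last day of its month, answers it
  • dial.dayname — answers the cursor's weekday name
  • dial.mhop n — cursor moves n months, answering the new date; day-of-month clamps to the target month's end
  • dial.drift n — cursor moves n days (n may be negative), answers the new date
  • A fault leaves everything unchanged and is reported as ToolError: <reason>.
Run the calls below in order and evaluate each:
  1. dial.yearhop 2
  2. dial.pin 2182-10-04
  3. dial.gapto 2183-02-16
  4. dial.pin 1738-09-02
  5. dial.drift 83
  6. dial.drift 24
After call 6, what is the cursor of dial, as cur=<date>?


==> dial.yearhop(n=2)
<== 1766-05-05
==> dial.pin(d=2182-10-04)
<== 2182-10-04
==> dial.gapto(d=2183-02-16)
<== 135
==> dial.pin(d=1738-09-02)
<== 1738-09-02
==> dial.drift(n=83)
<== 1738-11-24
==> dial.drift(n=24)
<== 1738-12-18

Answer: cur=1738-12-18


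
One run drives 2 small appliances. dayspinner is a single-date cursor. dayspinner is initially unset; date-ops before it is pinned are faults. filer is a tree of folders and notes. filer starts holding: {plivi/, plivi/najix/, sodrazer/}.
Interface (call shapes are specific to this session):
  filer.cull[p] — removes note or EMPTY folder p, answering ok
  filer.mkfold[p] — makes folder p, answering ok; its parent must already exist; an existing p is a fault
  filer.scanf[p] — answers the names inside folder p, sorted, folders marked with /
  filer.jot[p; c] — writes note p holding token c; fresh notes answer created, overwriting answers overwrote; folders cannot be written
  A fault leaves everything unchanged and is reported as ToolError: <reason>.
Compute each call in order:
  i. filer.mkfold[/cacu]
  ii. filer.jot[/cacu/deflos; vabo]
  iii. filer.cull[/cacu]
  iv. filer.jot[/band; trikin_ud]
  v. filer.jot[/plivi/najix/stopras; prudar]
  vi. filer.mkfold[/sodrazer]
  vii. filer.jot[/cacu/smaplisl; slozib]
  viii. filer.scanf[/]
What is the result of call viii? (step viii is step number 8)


Answer: [band, cacu/, plivi/, sodrazer/]

Derivation:
Then filer.mkfold passing /cacu, and get ok.
Invoking filer.jot passing /cacu/deflos, vabo, — result: created.
Then filer.cull passing /cacu, → ToolError: not empty.
Calling filer.jot passing /band, trikin_ud, giving created.
I use filer.jot passing /plivi/najix/stopras, prudar, giving created.
Calling filer.mkfold passing /sodrazer, yielding ToolError: exists.
I call filer.jot passing /cacu/smaplisl, slozib, yielding created.
I use filer.scanf passing /, giving [band, cacu/, plivi/, sodrazer/].


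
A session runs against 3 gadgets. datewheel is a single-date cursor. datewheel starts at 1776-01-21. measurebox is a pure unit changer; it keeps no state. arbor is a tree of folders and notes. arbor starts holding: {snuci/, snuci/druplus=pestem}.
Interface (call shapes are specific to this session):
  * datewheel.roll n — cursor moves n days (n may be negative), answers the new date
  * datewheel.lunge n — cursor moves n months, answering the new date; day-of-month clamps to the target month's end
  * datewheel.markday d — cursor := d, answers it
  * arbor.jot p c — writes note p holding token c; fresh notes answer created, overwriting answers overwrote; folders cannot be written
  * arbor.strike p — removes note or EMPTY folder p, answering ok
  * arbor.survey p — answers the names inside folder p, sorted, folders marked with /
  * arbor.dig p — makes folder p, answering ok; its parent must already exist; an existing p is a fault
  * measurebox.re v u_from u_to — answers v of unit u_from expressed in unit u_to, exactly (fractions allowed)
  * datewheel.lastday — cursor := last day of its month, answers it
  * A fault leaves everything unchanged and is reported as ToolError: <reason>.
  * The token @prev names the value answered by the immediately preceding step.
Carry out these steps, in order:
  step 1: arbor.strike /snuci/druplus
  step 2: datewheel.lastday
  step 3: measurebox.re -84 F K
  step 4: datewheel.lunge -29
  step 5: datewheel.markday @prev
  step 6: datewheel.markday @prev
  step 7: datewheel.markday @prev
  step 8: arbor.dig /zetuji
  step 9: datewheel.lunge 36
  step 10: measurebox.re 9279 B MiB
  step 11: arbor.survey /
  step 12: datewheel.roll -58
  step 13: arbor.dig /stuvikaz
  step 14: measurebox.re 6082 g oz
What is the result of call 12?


Answer: 1776-07-04

Derivation:
CALL arbor.strike[p='/snuci/druplus']
RET  ok
CALL datewheel.lastday[]
RET  1776-01-31
CALL measurebox.re[v='-84'; u_from='F'; u_to='K']
RET  37567/180
CALL datewheel.lunge[n='-29']
RET  1773-08-31
CALL datewheel.markday[d='@prev']
RET  1773-08-31
CALL datewheel.markday[d='@prev']
RET  1773-08-31
CALL datewheel.markday[d='@prev']
RET  1773-08-31
CALL arbor.dig[p='/zetuji']
RET  ok
CALL datewheel.lunge[n='36']
RET  1776-08-31
CALL measurebox.re[v='9279'; u_from='B'; u_to='MiB']
RET  9279/1048576
CALL arbor.survey[p='/']
RET  [snuci/, zetuji/]
CALL datewheel.roll[n='-58']
RET  1776-07-04
CALL arbor.dig[p='/stuvikaz']
RET  ok
CALL measurebox.re[v='6082'; u_from='g'; u_to='oz']
RET  9731200000/45359237


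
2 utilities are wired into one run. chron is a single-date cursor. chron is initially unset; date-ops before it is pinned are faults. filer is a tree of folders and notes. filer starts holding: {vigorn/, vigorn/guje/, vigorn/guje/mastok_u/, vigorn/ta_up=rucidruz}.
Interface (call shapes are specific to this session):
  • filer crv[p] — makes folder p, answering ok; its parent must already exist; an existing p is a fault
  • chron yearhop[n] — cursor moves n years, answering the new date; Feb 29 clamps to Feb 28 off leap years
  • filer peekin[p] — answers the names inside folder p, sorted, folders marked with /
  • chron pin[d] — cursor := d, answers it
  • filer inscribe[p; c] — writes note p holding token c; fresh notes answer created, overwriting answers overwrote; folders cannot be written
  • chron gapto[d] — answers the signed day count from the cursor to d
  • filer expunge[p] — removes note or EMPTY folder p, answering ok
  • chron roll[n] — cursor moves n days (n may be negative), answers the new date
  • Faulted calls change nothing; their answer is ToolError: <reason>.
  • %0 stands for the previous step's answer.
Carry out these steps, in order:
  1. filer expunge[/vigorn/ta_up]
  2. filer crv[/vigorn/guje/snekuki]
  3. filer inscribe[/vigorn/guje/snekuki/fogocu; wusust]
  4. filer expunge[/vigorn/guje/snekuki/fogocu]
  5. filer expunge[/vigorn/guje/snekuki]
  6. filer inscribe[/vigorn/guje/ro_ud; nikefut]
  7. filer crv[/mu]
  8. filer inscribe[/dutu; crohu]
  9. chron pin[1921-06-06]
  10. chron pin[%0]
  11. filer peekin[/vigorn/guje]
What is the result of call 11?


·→ filer expunge(p→/vigorn/ta_up)
·← ok
·→ filer crv(p→/vigorn/guje/snekuki)
·← ok
·→ filer inscribe(p→/vigorn/guje/snekuki/fogocu, c→wusust)
·← created
·→ filer expunge(p→/vigorn/guje/snekuki/fogocu)
·← ok
·→ filer expunge(p→/vigorn/guje/snekuki)
·← ok
·→ filer inscribe(p→/vigorn/guje/ro_ud, c→nikefut)
·← created
·→ filer crv(p→/mu)
·← ok
·→ filer inscribe(p→/dutu, c→crohu)
·← created
·→ chron pin(d→1921-06-06)
·← 1921-06-06
·→ chron pin(d→%0)
·← 1921-06-06
·→ filer peekin(p→/vigorn/guje)
·← [mastok_u/, ro_ud]

Answer: [mastok_u/, ro_ud]
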